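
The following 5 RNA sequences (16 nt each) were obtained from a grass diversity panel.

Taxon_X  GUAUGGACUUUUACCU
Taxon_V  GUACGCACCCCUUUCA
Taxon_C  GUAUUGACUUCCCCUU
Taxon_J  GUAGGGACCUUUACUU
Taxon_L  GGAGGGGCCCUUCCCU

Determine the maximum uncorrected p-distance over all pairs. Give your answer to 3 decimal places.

Pairwise Hamming distances:
  Taxon_X vs Taxon_V: 8
  Taxon_X vs Taxon_C: 5
  Taxon_X vs Taxon_J: 3
  Taxon_X vs Taxon_L: 6
  Taxon_V vs Taxon_C: 10
  Taxon_V vs Taxon_J: 8
  Taxon_V vs Taxon_L: 8
  Taxon_C vs Taxon_J: 6
  Taxon_C vs Taxon_L: 9
  Taxon_J vs Taxon_L: 5
The largest is 10 mismatches, between Taxon_V and Taxon_C; p = 10/16 = 0.625.

0.625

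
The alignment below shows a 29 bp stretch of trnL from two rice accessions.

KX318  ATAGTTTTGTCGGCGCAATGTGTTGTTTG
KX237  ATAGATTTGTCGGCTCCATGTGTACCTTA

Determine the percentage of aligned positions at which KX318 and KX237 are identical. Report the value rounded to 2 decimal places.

Mismatches occur at site 5 (T↔A), site 15 (G↔T), site 17 (A↔C), site 24 (T↔A), site 25 (G↔C), site 26 (T↔C), site 29 (G↔A).
22 of the 29 sites match, so the percent identity is 22/29 × 100 = 75.86%.

75.86%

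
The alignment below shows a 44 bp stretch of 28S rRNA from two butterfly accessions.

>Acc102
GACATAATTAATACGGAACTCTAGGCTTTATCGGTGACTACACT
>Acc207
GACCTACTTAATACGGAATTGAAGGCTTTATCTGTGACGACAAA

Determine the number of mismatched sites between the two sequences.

9

Mismatches occur at site 4 (A→C), site 7 (A→C), site 19 (C→T), site 21 (C→G), site 22 (T→A), site 33 (G→T), site 39 (T→G), site 43 (C→A), site 44 (T→A).
That gives 9 mismatches out of 44 aligned sites, so the Hamming distance is 9.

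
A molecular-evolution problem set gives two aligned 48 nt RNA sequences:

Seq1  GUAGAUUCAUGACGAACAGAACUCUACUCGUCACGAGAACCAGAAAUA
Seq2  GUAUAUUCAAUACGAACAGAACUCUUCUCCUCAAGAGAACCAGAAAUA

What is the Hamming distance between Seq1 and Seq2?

The sequences differ at positions 4 (G/U), 10 (U/A), 11 (G/U), 26 (A/U), 30 (G/C), 34 (C/A).
That gives 6 mismatches out of 48 aligned sites, so the Hamming distance is 6.

6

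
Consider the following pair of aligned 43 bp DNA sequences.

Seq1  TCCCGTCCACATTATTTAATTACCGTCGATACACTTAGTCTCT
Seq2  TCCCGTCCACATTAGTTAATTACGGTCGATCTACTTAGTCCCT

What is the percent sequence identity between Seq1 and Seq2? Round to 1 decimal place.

88.4%

The sequences differ at positions 15 (T/G), 24 (C/G), 31 (A/C), 32 (C/T), 41 (T/C).
38 of the 43 sites match, so the percent identity is 38/43 × 100 = 88.4%.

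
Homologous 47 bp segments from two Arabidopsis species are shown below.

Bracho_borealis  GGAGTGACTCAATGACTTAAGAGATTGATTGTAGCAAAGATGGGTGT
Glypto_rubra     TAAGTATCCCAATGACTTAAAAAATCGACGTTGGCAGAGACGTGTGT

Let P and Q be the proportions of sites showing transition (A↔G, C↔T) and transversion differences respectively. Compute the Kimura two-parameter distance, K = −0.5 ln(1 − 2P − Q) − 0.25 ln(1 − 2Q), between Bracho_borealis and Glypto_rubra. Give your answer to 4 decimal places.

0.4394

Differing sites — 1:G/T (Tv); 2:G/A (Ti); 6:G/A (Ti); 7:A/T (Tv); 9:T/C (Ti); 21:G/A (Ti); 23:G/A (Ti); 26:T/C (Ti); 29:T/C (Ti); 30:T/G (Tv); 31:G/T (Tv); 33:A/G (Ti); 37:A/G (Ti); 41:T/C (Ti); 43:G/T (Tv).
Of the 15 differences, 10 transitions and 5 transversions over 47 sites: P = 10/47 = 0.212766, Q = 5/47 = 0.106383.
d = −0.5·ln(0.468085) − 0.25·ln(0.787234) = −0.5·(-0.759105) − 0.25·(-0.239230) = 0.4394.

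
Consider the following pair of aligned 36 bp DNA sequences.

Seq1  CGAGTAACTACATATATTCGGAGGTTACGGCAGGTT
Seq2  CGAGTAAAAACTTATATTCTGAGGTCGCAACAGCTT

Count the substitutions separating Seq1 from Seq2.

9

Mismatches occur at site 8 (C↔A), site 9 (T↔A), site 12 (A↔T), site 20 (G↔T), site 26 (T↔C), site 27 (A↔G), site 29 (G↔A), site 30 (G↔A), site 34 (G↔C).
That gives 9 mismatches out of 36 aligned sites, so the Hamming distance is 9.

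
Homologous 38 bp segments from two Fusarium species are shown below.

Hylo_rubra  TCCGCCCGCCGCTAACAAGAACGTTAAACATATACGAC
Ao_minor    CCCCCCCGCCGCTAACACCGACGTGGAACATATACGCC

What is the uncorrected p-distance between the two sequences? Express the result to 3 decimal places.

0.211

Differing sites — 1:T/C; 4:G/C; 18:A/C; 19:G/C; 20:A/G; 25:T/G; 26:A/G; 37:A/C.
There are 8 differences over 38 sites, so p = 8/38 = 0.211.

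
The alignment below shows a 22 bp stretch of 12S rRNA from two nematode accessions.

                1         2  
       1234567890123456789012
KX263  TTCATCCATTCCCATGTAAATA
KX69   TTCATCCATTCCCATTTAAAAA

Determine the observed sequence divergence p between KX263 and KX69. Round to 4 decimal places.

The sequences differ at positions 16 (G/T), 21 (T/A).
There are 2 differences over 22 sites, so p = 2/22 = 0.0909.

0.0909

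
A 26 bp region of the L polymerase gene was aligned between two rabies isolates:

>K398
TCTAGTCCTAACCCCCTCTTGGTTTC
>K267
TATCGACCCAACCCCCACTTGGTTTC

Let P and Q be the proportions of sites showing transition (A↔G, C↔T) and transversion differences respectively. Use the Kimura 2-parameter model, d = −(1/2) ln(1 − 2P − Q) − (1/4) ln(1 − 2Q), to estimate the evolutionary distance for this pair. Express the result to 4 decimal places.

0.2231

Differing sites — 2:C/A (Tv); 4:A/C (Tv); 6:T/A (Tv); 9:T/C (Ti); 17:T/A (Tv).
Of the 5 differences, 1 transition and 4 transversions over 26 sites: P = 1/26 = 0.038462, Q = 4/26 = 0.153846.
d = −0.5·ln(0.769230) − 0.25·ln(0.692308) = −0.5·(-0.262365) − 0.25·(-0.367724) = 0.2231.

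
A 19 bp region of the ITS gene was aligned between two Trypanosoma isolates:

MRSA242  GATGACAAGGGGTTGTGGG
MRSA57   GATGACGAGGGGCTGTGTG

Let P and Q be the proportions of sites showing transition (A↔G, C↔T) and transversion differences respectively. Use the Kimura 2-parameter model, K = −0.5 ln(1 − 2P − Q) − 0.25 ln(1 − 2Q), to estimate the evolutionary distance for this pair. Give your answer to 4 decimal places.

0.1805

Differing sites — 7:A/G (Ti); 13:T/C (Ti); 18:G/T (Tv).
Of the 3 differences, 2 transitions and 1 transversion over 19 sites: P = 2/19 = 0.105263, Q = 1/19 = 0.052632.
d = −0.5·ln(0.736842) − 0.25·ln(0.894736) = −0.5·(-0.305382) − 0.25·(-0.111227) = 0.1805.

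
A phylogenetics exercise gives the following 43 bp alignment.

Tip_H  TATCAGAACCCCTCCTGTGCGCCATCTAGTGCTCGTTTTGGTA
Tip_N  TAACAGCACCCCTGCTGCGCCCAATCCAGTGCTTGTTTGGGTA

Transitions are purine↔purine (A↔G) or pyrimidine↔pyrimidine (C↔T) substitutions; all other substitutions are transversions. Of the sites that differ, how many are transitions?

Mismatches occur at site 3 (T↔A, transversion), site 7 (A↔C, transversion), site 14 (C↔G, transversion), site 18 (T↔C, transition), site 21 (G↔C, transversion), site 23 (C↔A, transversion), site 27 (T↔C, transition), site 34 (C↔T, transition), site 39 (T↔G, transversion).
Of the 9 differences, 3 transitions and 6 transversions, so the answer is 3.

3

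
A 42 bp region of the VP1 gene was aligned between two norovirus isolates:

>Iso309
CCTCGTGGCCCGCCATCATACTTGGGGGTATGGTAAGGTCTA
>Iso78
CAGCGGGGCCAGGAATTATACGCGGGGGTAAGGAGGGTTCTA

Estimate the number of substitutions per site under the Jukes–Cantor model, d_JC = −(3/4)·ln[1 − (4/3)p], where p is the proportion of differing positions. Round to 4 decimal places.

The sequences differ at positions 2 (C/A), 3 (T/G), 6 (T/G), 11 (C/A), 13 (C/G), 14 (C/A), 17 (C/T), 22 (T/G), 23 (T/C), 31 (T/A), 34 (T/A), 35 (A/G), 36 (A/G), 38 (G/T).
p = 14/42 = 0.333333.
d = −0.75 · ln(1 − (4/3)·0.333333) = −0.75 · ln(0.555556) = −0.75 · (-0.587786) = 0.4408.

0.4408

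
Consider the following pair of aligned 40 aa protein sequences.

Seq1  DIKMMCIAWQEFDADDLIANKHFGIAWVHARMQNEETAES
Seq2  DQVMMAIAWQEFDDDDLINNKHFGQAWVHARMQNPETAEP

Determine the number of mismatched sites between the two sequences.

Mismatches occur at site 2 (I→Q), site 3 (K→V), site 6 (C→A), site 14 (A→D), site 19 (A→N), site 25 (I→Q), site 35 (E→P), site 40 (S→P).
That gives 8 mismatches out of 40 aligned sites, so the Hamming distance is 8.

8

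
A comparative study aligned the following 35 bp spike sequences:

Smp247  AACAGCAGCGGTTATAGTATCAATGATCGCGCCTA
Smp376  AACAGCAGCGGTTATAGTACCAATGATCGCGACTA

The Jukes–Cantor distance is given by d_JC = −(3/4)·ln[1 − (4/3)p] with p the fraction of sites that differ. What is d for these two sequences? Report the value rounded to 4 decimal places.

Mismatches occur at site 20 (T↔C), site 32 (C↔A).
p = 2/35 = 0.057143.
d = −0.75 · ln(1 − (4/3)·0.057143) = −0.75 · ln(0.923809) = −0.75 · (-0.079250) = 0.0594.

0.0594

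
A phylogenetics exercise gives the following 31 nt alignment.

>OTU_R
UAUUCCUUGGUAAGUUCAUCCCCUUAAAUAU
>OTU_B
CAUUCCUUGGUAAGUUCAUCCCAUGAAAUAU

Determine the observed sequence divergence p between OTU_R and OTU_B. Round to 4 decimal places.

Differing sites — 1:U/C; 23:C/A; 25:U/G.
There are 3 differences over 31 sites, so p = 3/31 = 0.0968.

0.0968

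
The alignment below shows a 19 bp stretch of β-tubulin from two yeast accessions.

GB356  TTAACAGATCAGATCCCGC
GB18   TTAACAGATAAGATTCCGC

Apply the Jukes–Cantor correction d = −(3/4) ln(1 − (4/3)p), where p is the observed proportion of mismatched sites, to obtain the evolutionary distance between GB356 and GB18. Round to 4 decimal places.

Differing sites — 10:C/A; 15:C/T.
p = 2/19 = 0.105263.
d = −0.75 · ln(1 − (4/3)·0.105263) = −0.75 · ln(0.859649) = −0.75 · (-0.151231) = 0.1134.

0.1134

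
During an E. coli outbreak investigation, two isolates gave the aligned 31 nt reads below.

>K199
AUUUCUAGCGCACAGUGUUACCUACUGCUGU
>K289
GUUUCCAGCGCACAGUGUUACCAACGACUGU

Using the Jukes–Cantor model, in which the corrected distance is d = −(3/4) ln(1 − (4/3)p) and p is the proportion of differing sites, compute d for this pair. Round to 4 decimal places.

Mismatches occur at site 1 (A↔G), site 6 (U↔C), site 23 (U↔A), site 26 (U↔G), site 27 (G↔A).
p = 5/31 = 0.161290.
d = −0.75 · ln(1 − (4/3)·0.161290) = −0.75 · ln(0.784947) = −0.75 · (-0.242139) = 0.1816.

0.1816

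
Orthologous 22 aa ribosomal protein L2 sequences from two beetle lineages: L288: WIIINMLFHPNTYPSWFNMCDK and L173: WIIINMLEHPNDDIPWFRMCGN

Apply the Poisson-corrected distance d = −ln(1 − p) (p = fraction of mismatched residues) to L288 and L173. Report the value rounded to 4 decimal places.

0.4520

Mismatches occur at site 8 (F/E), site 12 (T/D), site 13 (Y/D), site 14 (P/I), site 15 (S/P), site 18 (N/R), site 21 (D/G), site 22 (K/N).
p = 8/22 = 0.363636.
d = −ln(1 − 0.363636) = −ln(0.636364) = 0.4520.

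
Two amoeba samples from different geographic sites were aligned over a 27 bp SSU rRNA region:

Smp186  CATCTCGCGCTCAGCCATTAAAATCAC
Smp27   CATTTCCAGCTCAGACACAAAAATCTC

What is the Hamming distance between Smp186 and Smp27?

The sequences differ at positions 4 (C/T), 7 (G/C), 8 (C/A), 15 (C/A), 18 (T/C), 19 (T/A), 26 (A/T).
That gives 7 mismatches out of 27 aligned sites, so the Hamming distance is 7.

7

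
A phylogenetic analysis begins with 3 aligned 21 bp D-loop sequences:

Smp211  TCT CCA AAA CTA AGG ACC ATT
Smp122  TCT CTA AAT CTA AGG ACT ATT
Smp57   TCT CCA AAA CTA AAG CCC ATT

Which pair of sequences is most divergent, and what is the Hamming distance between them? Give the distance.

5

Pairwise Hamming distances:
  Smp211 vs Smp122: 3
  Smp211 vs Smp57: 2
  Smp122 vs Smp57: 5
The largest is 5, between Smp122 and Smp57.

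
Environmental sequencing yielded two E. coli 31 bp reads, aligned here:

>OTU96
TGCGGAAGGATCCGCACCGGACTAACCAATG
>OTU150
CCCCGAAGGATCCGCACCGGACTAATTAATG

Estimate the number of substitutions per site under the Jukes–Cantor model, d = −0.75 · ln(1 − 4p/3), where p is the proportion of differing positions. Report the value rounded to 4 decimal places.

0.1816

Differing sites — 1:T/C; 2:G/C; 4:G/C; 26:C/T; 27:C/T.
p = 5/31 = 0.161290.
d = −0.75 · ln(1 − (4/3)·0.161290) = −0.75 · ln(0.784947) = −0.75 · (-0.242139) = 0.1816.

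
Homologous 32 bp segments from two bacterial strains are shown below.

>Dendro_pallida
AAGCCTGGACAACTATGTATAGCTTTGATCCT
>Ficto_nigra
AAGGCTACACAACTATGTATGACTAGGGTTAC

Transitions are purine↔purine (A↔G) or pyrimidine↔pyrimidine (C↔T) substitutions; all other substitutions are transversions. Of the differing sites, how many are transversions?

Differing sites — 4:C/G (Tv); 7:G/A (Ti); 8:G/C (Tv); 21:A/G (Ti); 22:G/A (Ti); 25:T/A (Tv); 26:T/G (Tv); 28:A/G (Ti); 30:C/T (Ti); 31:C/A (Tv); 32:T/C (Ti).
Of the 11 differences, 6 transitions and 5 transversions, so the answer is 5.

5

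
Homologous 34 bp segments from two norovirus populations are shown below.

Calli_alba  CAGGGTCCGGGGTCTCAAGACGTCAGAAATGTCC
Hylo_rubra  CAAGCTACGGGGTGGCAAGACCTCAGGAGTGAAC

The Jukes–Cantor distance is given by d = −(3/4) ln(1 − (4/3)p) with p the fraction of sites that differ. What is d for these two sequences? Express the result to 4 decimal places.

0.3734

The sequences differ at positions 3 (G/A), 5 (G/C), 7 (C/A), 14 (C/G), 15 (T/G), 22 (G/C), 27 (A/G), 29 (A/G), 32 (T/A), 33 (C/A).
p = 10/34 = 0.294118.
d = −0.75 · ln(1 − (4/3)·0.294118) = −0.75 · ln(0.607843) = −0.75 · (-0.497839) = 0.3734.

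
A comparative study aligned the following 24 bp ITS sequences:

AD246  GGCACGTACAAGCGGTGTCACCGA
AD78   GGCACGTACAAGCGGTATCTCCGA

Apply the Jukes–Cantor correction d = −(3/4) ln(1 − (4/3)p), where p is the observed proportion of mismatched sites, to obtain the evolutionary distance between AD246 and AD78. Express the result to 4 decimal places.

0.0883

The sequences differ at positions 17 (G/A), 20 (A/T).
p = 2/24 = 0.083333.
d = −0.75 · ln(1 − (4/3)·0.083333) = −0.75 · ln(0.888889) = −0.75 · (-0.117783) = 0.0883.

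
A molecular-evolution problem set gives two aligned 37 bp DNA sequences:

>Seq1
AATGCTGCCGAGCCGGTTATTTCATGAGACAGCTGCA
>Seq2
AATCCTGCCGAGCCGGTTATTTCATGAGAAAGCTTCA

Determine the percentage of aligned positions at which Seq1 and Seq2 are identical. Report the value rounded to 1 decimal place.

91.9%

Differing sites — 4:G/C; 30:C/A; 35:G/T.
34 of the 37 sites match, so the percent identity is 34/37 × 100 = 91.9%.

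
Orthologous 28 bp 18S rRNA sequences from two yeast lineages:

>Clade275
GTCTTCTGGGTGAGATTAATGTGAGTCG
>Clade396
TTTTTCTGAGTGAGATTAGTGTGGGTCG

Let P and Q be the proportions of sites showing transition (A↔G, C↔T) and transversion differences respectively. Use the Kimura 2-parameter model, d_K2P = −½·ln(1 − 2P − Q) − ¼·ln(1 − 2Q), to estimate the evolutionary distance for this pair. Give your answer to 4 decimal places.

Mismatches occur at site 1 (G↔T, transversion), site 3 (C↔T, transition), site 9 (G↔A, transition), site 19 (A↔G, transition), site 24 (A↔G, transition).
Of the 5 differences, 4 transitions and 1 transversion over 28 sites: P = 4/28 = 0.142857, Q = 1/28 = 0.035714.
d = −0.5·ln(0.678572) − 0.25·ln(0.928572) = −0.5·(-0.387765) − 0.25·(-0.074107) = 0.2124.

0.2124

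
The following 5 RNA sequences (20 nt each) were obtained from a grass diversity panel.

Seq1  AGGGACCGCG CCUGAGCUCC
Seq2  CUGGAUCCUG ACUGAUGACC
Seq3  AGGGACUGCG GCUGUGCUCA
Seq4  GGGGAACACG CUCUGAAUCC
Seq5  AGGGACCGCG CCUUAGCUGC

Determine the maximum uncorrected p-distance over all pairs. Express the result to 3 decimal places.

Pairwise Hamming distances:
  Seq1 vs Seq2: 9
  Seq1 vs Seq3: 4
  Seq1 vs Seq4: 9
  Seq1 vs Seq5: 2
  Seq2 vs Seq3: 12
  Seq2 vs Seq4: 13
  Seq2 vs Seq5: 11
  Seq3 vs Seq4: 12
  Seq3 vs Seq5: 6
  Seq4 vs Seq5: 9
The largest is 13 mismatches, between Seq2 and Seq4; p = 13/20 = 0.650.

0.650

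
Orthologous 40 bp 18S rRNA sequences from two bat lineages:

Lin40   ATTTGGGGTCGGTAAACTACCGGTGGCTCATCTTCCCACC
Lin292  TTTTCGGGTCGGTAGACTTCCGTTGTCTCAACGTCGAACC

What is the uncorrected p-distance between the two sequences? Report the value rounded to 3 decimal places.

0.250

The sequences differ at positions 1 (A/T), 5 (G/C), 15 (A/G), 19 (A/T), 23 (G/T), 26 (G/T), 31 (T/A), 33 (T/G), 36 (C/G), 37 (C/A).
There are 10 differences over 40 sites, so p = 10/40 = 0.250.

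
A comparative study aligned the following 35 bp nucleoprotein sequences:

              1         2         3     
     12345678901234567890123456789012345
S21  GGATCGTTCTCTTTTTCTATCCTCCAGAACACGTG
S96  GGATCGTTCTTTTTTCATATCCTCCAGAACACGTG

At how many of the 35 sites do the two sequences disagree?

Mismatches occur at site 11 (C/T), site 16 (T/C), site 17 (C/A).
That gives 3 mismatches out of 35 aligned sites, so the Hamming distance is 3.

3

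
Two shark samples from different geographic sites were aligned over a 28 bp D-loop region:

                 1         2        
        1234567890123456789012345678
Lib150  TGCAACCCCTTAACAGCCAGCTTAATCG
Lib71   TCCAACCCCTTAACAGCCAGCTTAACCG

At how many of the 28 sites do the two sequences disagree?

Differing sites — 2:G/C; 26:T/C.
That gives 2 mismatches out of 28 aligned sites, so the Hamming distance is 2.

2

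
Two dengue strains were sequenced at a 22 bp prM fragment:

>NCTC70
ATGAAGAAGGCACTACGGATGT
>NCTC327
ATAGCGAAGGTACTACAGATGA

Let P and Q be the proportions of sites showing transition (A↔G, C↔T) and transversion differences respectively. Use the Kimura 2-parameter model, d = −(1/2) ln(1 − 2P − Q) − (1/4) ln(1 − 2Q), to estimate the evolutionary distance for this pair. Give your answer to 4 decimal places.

Mismatches occur at site 3 (G→A, transition), site 4 (A→G, transition), site 5 (A→C, transversion), site 11 (C→T, transition), site 17 (G→A, transition), site 22 (T→A, transversion).
Of the 6 differences, 4 transitions and 2 transversions over 22 sites: P = 4/22 = 0.181818, Q = 2/22 = 0.090909.
d = −0.5·ln(0.545455) − 0.25·ln(0.818182) = −0.5·(-0.606135) − 0.25·(-0.200670) = 0.3532.

0.3532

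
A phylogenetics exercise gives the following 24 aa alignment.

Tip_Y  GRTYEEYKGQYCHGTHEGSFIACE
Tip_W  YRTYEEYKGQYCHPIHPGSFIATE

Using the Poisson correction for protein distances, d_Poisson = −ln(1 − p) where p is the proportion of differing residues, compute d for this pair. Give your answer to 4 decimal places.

Differing sites — 1:G/Y; 14:G/P; 15:T/I; 17:E/P; 23:C/T.
p = 5/24 = 0.208333.
d = −ln(1 − 0.208333) = −ln(0.791667) = 0.2336.

0.2336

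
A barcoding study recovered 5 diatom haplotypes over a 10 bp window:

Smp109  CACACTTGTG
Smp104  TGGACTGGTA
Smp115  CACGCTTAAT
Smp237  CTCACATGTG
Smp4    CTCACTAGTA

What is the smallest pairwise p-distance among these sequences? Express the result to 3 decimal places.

0.200

Pairwise Hamming distances:
  Smp109 vs Smp104: 5
  Smp109 vs Smp115: 4
  Smp109 vs Smp237: 2
  Smp109 vs Smp4: 3
  Smp104 vs Smp115: 8
  Smp104 vs Smp237: 6
  Smp104 vs Smp4: 4
  Smp115 vs Smp237: 6
  Smp115 vs Smp4: 6
  Smp237 vs Smp4: 3
The smallest is 2 mismatches, between Smp109 and Smp237; p = 2/10 = 0.200.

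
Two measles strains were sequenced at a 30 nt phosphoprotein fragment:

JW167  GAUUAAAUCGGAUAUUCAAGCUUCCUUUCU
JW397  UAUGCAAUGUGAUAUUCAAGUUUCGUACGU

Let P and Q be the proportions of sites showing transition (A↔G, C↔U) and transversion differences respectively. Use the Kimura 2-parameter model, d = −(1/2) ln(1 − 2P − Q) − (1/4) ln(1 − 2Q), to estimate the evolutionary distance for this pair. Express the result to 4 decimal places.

0.4459

The sequences differ at positions 1 (G/U, transversion), 4 (U/G, transversion), 5 (A/C, transversion), 9 (C/G, transversion), 10 (G/U, transversion), 21 (C/U, transition), 25 (C/G, transversion), 27 (U/A, transversion), 28 (U/C, transition), 29 (C/G, transversion).
Of the 10 differences, 2 transitions and 8 transversions over 30 sites: P = 2/30 = 0.066667, Q = 8/30 = 0.266667.
d = −0.5·ln(0.599999) − 0.25·ln(0.466666) = −0.5·(-0.510827) − 0.25·(-0.762141) = 0.4459.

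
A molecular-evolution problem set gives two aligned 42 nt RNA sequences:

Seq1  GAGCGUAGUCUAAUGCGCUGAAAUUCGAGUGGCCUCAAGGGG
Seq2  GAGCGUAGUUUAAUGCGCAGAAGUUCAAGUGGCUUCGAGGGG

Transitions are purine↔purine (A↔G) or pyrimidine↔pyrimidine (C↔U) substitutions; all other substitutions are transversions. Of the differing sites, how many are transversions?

1

Differing sites — 10:C/U (Ti); 19:U/A (Tv); 23:A/G (Ti); 27:G/A (Ti); 34:C/U (Ti); 37:A/G (Ti).
Of the 6 differences, 5 transitions and 1 transversion, so the answer is 1.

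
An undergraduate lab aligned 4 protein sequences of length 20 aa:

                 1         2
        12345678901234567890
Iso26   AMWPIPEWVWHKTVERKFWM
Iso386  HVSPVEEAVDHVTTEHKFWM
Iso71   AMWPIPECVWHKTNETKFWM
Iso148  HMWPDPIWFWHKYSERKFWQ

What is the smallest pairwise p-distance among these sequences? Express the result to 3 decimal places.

Pairwise Hamming distances:
  Iso26 vs Iso386: 10
  Iso26 vs Iso71: 3
  Iso26 vs Iso148: 7
  Iso386 vs Iso71: 10
  Iso386 vs Iso148: 13
  Iso71 vs Iso148: 9
The smallest is 3 mismatches, between Iso26 and Iso71; p = 3/20 = 0.150.

0.150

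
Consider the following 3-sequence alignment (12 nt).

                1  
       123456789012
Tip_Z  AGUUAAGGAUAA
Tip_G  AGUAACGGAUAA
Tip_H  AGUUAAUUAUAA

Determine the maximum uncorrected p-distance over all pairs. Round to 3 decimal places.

Pairwise Hamming distances:
  Tip_Z vs Tip_G: 2
  Tip_Z vs Tip_H: 2
  Tip_G vs Tip_H: 4
The largest is 4 mismatches, between Tip_G and Tip_H; p = 4/12 = 0.333.

0.333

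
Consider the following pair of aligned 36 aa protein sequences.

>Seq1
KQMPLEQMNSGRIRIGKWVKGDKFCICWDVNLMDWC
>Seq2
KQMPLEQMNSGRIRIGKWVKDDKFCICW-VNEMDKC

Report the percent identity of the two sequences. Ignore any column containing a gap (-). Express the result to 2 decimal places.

Excluding the 1 gap column leaves 35 comparable sites.
Mismatches occur at site 21 (G↔D), site 32 (L↔E), site 35 (W↔K).
32 of the 35 comparable sites match, so the percent identity is 32/35 × 100 = 91.43%.

91.43%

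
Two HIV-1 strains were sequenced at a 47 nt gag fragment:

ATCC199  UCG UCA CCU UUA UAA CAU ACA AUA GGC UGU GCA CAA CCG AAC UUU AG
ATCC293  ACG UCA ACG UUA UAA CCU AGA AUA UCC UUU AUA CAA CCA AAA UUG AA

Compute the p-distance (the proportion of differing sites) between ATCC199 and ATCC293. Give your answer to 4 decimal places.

0.2979

The sequences differ at positions 1 (U/A), 7 (C/A), 9 (U/G), 17 (A/C), 20 (C/G), 25 (G/U), 26 (G/C), 29 (G/U), 31 (G/A), 32 (C/U), 39 (G/A), 42 (C/A), 45 (U/G), 47 (G/A).
There are 14 differences over 47 sites, so p = 14/47 = 0.2979.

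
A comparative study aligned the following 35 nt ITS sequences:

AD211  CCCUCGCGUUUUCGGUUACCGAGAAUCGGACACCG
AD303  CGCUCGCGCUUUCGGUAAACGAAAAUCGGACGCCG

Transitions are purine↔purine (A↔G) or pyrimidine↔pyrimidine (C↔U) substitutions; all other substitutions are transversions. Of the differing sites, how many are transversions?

3

Mismatches occur at site 2 (C→G, transversion), site 9 (U→C, transition), site 17 (U→A, transversion), site 19 (C→A, transversion), site 23 (G→A, transition), site 32 (A→G, transition).
Of the 6 differences, 3 transitions and 3 transversions, so the answer is 3.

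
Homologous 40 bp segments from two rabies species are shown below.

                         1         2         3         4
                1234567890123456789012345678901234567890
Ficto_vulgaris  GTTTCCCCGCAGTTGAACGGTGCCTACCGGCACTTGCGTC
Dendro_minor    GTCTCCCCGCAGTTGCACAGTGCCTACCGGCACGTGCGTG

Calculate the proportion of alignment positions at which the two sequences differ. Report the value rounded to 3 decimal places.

0.125

The sequences differ at positions 3 (T/C), 16 (A/C), 19 (G/A), 34 (T/G), 40 (C/G).
There are 5 differences over 40 sites, so p = 5/40 = 0.125.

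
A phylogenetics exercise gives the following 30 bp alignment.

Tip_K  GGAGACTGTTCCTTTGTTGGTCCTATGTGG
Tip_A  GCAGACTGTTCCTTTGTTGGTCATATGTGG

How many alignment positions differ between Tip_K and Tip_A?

2

Mismatches occur at site 2 (G↔C), site 23 (C↔A).
That gives 2 mismatches out of 30 aligned sites, so the Hamming distance is 2.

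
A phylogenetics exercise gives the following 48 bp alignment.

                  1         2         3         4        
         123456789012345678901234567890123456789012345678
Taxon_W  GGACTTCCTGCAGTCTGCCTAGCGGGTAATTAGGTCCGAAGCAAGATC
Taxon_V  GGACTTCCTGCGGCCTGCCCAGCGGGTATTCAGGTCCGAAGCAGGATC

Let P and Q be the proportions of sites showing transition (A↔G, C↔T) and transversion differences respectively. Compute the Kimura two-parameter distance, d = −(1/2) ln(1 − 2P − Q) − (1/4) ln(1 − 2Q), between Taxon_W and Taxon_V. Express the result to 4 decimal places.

Mismatches occur at site 12 (A/G, transition), site 14 (T/C, transition), site 20 (T/C, transition), site 29 (A/T, transversion), site 31 (T/C, transition), site 44 (A/G, transition).
Of the 6 differences, 5 transitions and 1 transversion over 48 sites: P = 5/48 = 0.104167, Q = 1/48 = 0.020833.
d = −0.5·ln(0.770833) − 0.25·ln(0.958334) = −0.5·(-0.260284) − 0.25·(-0.042559) = 0.1408.

0.1408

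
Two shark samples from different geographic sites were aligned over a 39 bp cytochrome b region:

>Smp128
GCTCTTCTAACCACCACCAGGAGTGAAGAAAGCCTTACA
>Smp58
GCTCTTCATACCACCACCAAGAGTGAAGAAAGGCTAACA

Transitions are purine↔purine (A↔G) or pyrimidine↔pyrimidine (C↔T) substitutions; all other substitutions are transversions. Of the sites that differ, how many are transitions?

1

The sequences differ at positions 8 (T/A, transversion), 9 (A/T, transversion), 20 (G/A, transition), 33 (C/G, transversion), 36 (T/A, transversion).
Of the 5 differences, 1 transition and 4 transversions, so the answer is 1.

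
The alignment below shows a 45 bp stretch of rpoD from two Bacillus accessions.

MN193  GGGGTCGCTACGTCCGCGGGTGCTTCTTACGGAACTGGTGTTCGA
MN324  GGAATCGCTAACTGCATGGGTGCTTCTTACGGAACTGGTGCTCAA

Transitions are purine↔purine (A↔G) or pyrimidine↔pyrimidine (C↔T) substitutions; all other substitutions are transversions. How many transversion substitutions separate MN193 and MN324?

3

Differing sites — 3:G/A (Ti); 4:G/A (Ti); 11:C/A (Tv); 12:G/C (Tv); 14:C/G (Tv); 16:G/A (Ti); 17:C/T (Ti); 41:T/C (Ti); 44:G/A (Ti).
Of the 9 differences, 6 transitions and 3 transversions, so the answer is 3.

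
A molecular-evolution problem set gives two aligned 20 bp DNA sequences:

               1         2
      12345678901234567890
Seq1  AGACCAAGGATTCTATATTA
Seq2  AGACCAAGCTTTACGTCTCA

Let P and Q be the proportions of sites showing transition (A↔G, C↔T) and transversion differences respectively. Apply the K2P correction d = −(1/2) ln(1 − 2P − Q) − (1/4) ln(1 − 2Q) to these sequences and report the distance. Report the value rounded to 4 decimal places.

Mismatches occur at site 9 (G↔C, transversion), site 10 (A↔T, transversion), site 13 (C↔A, transversion), site 14 (T↔C, transition), site 15 (A↔G, transition), site 17 (A↔C, transversion), site 19 (T↔C, transition).
Of the 7 differences, 3 transitions and 4 transversions over 20 sites: P = 3/20 = 0.150000, Q = 4/20 = 0.200000.
d = −0.5·ln(0.500000) − 0.25·ln(0.600000) = −0.5·(-0.693147) − 0.25·(-0.510826) = 0.4743.

0.4743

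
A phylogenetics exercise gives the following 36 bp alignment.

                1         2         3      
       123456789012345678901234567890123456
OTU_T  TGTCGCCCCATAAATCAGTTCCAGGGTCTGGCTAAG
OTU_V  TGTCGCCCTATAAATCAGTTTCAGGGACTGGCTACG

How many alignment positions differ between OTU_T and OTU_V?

4

The sequences differ at positions 9 (C/T), 21 (C/T), 27 (T/A), 35 (A/C).
That gives 4 mismatches out of 36 aligned sites, so the Hamming distance is 4.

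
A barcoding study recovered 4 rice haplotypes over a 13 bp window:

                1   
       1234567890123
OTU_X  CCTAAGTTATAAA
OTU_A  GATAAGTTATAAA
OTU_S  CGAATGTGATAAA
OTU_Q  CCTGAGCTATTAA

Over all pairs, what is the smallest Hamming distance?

Pairwise Hamming distances:
  OTU_X vs OTU_A: 2
  OTU_X vs OTU_S: 4
  OTU_X vs OTU_Q: 3
  OTU_A vs OTU_S: 5
  OTU_A vs OTU_Q: 5
  OTU_S vs OTU_Q: 7
The smallest is 2, between OTU_X and OTU_A.

2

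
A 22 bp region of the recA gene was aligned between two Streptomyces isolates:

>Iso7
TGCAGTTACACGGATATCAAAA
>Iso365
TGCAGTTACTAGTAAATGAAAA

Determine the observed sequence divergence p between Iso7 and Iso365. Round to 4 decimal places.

0.2273

Differing sites — 10:A/T; 11:C/A; 13:G/T; 15:T/A; 18:C/G.
There are 5 differences over 22 sites, so p = 5/22 = 0.2273.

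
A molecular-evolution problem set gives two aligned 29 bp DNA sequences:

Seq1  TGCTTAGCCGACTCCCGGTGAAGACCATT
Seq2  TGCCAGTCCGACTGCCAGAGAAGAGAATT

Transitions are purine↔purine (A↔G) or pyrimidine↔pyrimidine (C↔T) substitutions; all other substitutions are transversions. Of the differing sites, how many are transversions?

The sequences differ at positions 4 (T/C, transition), 5 (T/A, transversion), 6 (A/G, transition), 7 (G/T, transversion), 14 (C/G, transversion), 17 (G/A, transition), 19 (T/A, transversion), 25 (C/G, transversion), 26 (C/A, transversion).
Of the 9 differences, 3 transitions and 6 transversions, so the answer is 6.

6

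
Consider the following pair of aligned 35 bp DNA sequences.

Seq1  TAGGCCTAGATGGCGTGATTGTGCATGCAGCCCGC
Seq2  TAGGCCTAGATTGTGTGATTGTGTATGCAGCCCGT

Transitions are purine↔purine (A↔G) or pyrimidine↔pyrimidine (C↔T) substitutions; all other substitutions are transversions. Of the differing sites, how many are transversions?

Differing sites — 12:G/T (Tv); 14:C/T (Ti); 24:C/T (Ti); 35:C/T (Ti).
Of the 4 differences, 3 transitions and 1 transversion, so the answer is 1.

1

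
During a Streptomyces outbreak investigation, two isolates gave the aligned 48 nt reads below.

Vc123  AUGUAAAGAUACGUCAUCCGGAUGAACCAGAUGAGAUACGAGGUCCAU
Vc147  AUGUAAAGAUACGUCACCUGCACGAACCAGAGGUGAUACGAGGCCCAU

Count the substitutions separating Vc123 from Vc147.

The sequences differ at positions 17 (U/C), 19 (C/U), 21 (G/C), 23 (U/C), 32 (U/G), 34 (A/U), 44 (U/C).
That gives 7 mismatches out of 48 aligned sites, so the Hamming distance is 7.

7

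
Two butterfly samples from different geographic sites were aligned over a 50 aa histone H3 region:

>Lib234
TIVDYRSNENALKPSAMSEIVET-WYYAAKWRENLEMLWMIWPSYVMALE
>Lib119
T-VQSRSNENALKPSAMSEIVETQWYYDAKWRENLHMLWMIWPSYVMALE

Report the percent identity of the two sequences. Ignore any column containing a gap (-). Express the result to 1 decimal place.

91.7%

Excluding the 2 gap columns leaves 48 comparable sites.
Mismatches occur at site 4 (D↔Q), site 5 (Y↔S), site 28 (A↔D), site 36 (E↔H).
44 of the 48 comparable sites match, so the percent identity is 44/48 × 100 = 91.7%.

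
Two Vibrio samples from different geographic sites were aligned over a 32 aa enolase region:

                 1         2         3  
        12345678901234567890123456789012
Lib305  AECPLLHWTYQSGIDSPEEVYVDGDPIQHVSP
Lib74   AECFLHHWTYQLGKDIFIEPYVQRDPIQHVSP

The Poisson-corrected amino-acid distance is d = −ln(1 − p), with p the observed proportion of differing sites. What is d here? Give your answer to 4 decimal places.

Mismatches occur at site 4 (P→F), site 6 (L→H), site 12 (S→L), site 14 (I→K), site 16 (S→I), site 17 (P→F), site 18 (E→I), site 20 (V→P), site 23 (D→Q), site 24 (G→R).
p = 10/32 = 0.312500.
d = −ln(1 − 0.312500) = −ln(0.687500) = 0.3747.

0.3747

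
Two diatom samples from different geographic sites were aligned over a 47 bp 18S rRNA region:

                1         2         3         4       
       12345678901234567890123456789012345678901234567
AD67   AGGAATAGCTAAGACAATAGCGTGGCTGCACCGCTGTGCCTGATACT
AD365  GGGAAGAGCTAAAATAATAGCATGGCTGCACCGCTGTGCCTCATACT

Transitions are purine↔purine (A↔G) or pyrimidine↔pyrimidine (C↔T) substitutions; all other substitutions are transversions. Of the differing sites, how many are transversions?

The sequences differ at positions 1 (A/G, transition), 6 (T/G, transversion), 13 (G/A, transition), 15 (C/T, transition), 22 (G/A, transition), 42 (G/C, transversion).
Of the 6 differences, 4 transitions and 2 transversions, so the answer is 2.

2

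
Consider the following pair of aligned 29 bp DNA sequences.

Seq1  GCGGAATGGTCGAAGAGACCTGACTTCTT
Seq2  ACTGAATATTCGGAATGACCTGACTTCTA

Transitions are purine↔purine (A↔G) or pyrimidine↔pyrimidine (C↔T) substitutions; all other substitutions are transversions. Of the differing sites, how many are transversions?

4

Mismatches occur at site 1 (G→A, transition), site 3 (G→T, transversion), site 8 (G→A, transition), site 9 (G→T, transversion), site 13 (A→G, transition), site 15 (G→A, transition), site 16 (A→T, transversion), site 29 (T→A, transversion).
Of the 8 differences, 4 transitions and 4 transversions, so the answer is 4.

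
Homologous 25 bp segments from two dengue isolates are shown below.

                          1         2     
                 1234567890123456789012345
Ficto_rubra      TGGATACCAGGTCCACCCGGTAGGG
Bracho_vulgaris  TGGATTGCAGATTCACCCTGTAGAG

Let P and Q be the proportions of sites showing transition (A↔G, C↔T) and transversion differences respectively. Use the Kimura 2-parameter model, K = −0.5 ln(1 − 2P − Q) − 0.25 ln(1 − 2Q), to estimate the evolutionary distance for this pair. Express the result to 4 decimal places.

Mismatches occur at site 6 (A→T, transversion), site 7 (C→G, transversion), site 11 (G→A, transition), site 13 (C→T, transition), site 19 (G→T, transversion), site 24 (G→A, transition).
Of the 6 differences, 3 transitions and 3 transversions over 25 sites: P = 3/25 = 0.120000, Q = 3/25 = 0.120000.
d = −0.5·ln(0.640000) − 0.25·ln(0.760000) = −0.5·(-0.446287) − 0.25·(-0.274437) = 0.2918.

0.2918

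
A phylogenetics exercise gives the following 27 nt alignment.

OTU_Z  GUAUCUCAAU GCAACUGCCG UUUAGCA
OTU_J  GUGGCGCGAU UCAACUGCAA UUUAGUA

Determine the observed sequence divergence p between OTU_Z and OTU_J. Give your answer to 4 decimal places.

Mismatches occur at site 3 (A→G), site 4 (U→G), site 6 (U→G), site 8 (A→G), site 11 (G→U), site 19 (C→A), site 20 (G→A), site 26 (C→U).
There are 8 differences over 27 sites, so p = 8/27 = 0.2963.

0.2963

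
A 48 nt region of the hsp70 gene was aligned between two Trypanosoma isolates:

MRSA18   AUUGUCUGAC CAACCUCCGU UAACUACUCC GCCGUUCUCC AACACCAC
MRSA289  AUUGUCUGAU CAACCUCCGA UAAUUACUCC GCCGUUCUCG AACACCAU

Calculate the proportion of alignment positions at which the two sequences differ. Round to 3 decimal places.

Mismatches occur at site 10 (C↔U), site 20 (U↔A), site 24 (C↔U), site 40 (C↔G), site 48 (C↔U).
There are 5 differences over 48 sites, so p = 5/48 = 0.104.

0.104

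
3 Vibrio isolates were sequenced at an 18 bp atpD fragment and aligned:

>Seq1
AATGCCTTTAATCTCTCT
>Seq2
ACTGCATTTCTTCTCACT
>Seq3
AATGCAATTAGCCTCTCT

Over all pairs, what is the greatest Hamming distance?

6

Pairwise Hamming distances:
  Seq1 vs Seq2: 5
  Seq1 vs Seq3: 4
  Seq2 vs Seq3: 6
The largest is 6, between Seq2 and Seq3.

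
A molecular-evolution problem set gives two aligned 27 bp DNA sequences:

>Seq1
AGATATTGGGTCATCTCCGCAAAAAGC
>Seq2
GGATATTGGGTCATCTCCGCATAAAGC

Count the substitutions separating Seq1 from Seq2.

Mismatches occur at site 1 (A→G), site 22 (A→T).
That gives 2 mismatches out of 27 aligned sites, so the Hamming distance is 2.

2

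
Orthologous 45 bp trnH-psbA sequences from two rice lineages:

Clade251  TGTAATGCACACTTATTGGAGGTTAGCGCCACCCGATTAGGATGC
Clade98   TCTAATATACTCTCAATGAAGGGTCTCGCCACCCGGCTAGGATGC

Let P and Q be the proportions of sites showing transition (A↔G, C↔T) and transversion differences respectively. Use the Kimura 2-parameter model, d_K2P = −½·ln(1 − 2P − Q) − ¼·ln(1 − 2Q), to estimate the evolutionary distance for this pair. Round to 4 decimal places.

0.3330

The sequences differ at positions 2 (G/C, transversion), 7 (G/A, transition), 8 (C/T, transition), 11 (A/T, transversion), 14 (T/C, transition), 16 (T/A, transversion), 19 (G/A, transition), 23 (T/G, transversion), 25 (A/C, transversion), 26 (G/T, transversion), 36 (A/G, transition), 37 (T/C, transition).
Of the 12 differences, 6 transitions and 6 transversions over 45 sites: P = 6/45 = 0.133333, Q = 6/45 = 0.133333.
d = −0.5·ln(0.600001) − 0.25·ln(0.733334) = −0.5·(-0.510824) − 0.25·(-0.310154) = 0.3330.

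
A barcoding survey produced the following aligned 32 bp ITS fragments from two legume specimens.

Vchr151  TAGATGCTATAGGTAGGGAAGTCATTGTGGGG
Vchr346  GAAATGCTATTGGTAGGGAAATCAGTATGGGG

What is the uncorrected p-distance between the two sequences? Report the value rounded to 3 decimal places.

0.188

The sequences differ at positions 1 (T/G), 3 (G/A), 11 (A/T), 21 (G/A), 25 (T/G), 27 (G/A).
There are 6 differences over 32 sites, so p = 6/32 = 0.188.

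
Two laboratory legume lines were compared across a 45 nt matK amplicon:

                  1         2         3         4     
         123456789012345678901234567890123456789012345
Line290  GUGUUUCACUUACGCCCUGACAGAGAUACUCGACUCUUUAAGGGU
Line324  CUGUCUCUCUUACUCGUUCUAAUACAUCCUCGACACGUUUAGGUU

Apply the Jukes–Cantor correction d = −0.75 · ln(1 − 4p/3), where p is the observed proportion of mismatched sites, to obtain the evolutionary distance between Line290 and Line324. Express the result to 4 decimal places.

0.4819

Differing sites — 1:G/C; 5:U/C; 8:A/U; 14:G/U; 16:C/G; 17:C/U; 19:G/C; 20:A/U; 21:C/A; 23:G/U; 25:G/C; 28:A/C; 35:U/A; 37:U/G; 40:A/U; 44:G/U.
p = 16/45 = 0.355556.
d = −0.75 · ln(1 − (4/3)·0.355556) = −0.75 · ln(0.525925) = −0.75 · (-0.642597) = 0.4819.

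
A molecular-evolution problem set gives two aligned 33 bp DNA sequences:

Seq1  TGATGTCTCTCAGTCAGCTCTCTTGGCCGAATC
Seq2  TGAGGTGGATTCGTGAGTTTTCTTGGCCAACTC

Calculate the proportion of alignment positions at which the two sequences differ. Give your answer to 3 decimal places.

0.333

Differing sites — 4:T/G; 7:C/G; 8:T/G; 9:C/A; 11:C/T; 12:A/C; 15:C/G; 18:C/T; 20:C/T; 29:G/A; 31:A/C.
There are 11 differences over 33 sites, so p = 11/33 = 0.333.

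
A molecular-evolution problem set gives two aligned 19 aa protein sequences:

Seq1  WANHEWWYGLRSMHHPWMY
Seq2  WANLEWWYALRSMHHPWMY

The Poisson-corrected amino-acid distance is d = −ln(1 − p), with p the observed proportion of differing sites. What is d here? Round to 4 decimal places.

0.1112

The sequences differ at positions 4 (H/L), 9 (G/A).
p = 2/19 = 0.105263.
d = −ln(1 − 0.105263) = −ln(0.894737) = 0.1112.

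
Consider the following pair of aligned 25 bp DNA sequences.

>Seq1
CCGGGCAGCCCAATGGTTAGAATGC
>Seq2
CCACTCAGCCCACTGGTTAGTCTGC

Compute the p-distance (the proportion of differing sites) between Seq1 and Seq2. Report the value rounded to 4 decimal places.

Mismatches occur at site 3 (G↔A), site 4 (G↔C), site 5 (G↔T), site 13 (A↔C), site 21 (A↔T), site 22 (A↔C).
There are 6 differences over 25 sites, so p = 6/25 = 0.2400.

0.2400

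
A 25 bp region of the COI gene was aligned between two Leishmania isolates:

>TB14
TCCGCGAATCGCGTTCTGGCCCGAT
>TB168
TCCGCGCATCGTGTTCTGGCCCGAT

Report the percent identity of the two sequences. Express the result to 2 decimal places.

92.00%

The sequences differ at positions 7 (A/C), 12 (C/T).
23 of the 25 sites match, so the percent identity is 23/25 × 100 = 92.00%.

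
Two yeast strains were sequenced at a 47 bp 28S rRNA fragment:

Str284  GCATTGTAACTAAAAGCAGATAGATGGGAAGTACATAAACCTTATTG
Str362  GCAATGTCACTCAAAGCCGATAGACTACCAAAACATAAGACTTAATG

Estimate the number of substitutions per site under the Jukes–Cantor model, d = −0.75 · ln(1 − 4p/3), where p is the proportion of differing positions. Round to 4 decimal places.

The sequences differ at positions 4 (T/A), 8 (A/C), 12 (A/C), 18 (A/C), 25 (T/C), 26 (G/T), 27 (G/A), 28 (G/C), 29 (A/C), 31 (G/A), 32 (T/A), 39 (A/G), 40 (C/A), 45 (T/A).
p = 14/47 = 0.297872.
d = −0.75 · ln(1 − (4/3)·0.297872) = −0.75 · ln(0.602837) = −0.75 · (-0.506108) = 0.3796.

0.3796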